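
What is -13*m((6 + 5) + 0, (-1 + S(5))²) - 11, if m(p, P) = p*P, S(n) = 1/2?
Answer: -187/4 ≈ -46.750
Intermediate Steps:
S(n) = ½
m(p, P) = P*p
-13*m((6 + 5) + 0, (-1 + S(5))²) - 11 = -13*(-1 + ½)²*((6 + 5) + 0) - 11 = -13*(-½)²*(11 + 0) - 11 = -13*11/4 - 11 = -143/4 - 11 = -187/4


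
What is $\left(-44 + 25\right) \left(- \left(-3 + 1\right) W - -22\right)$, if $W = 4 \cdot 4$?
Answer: $-1026$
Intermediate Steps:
$W = 16$
$\left(-44 + 25\right) \left(- \left(-3 + 1\right) W - -22\right) = \left(-44 + 25\right) \left(- \left(-3 + 1\right) 16 - -22\right) = - 19 \left(- \left(-2\right) 16 + 22\right) = - 19 \left(\left(-1\right) \left(-32\right) + 22\right) = - 19 \left(32 + 22\right) = \left(-19\right) 54 = -1026$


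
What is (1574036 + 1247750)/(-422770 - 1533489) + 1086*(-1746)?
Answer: -3709375062190/1956259 ≈ -1.8962e+6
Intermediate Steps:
(1574036 + 1247750)/(-422770 - 1533489) + 1086*(-1746) = 2821786/(-1956259) - 1896156 = 2821786*(-1/1956259) - 1896156 = -2821786/1956259 - 1896156 = -3709375062190/1956259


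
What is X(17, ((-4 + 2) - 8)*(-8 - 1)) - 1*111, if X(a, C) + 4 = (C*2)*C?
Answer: 16085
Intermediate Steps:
X(a, C) = -4 + 2*C² (X(a, C) = -4 + (C*2)*C = -4 + (2*C)*C = -4 + 2*C²)
X(17, ((-4 + 2) - 8)*(-8 - 1)) - 1*111 = (-4 + 2*(((-4 + 2) - 8)*(-8 - 1))²) - 1*111 = (-4 + 2*((-2 - 8)*(-9))²) - 111 = (-4 + 2*(-10*(-9))²) - 111 = (-4 + 2*90²) - 111 = (-4 + 2*8100) - 111 = (-4 + 16200) - 111 = 16196 - 111 = 16085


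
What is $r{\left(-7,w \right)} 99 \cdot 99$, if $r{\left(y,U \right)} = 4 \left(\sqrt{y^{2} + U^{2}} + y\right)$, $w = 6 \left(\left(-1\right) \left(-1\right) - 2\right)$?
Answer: $-274428 + 39204 \sqrt{85} \approx 87015.0$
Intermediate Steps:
$w = -6$ ($w = 6 \left(1 - 2\right) = 6 \left(-1\right) = -6$)
$r{\left(y,U \right)} = 4 y + 4 \sqrt{U^{2} + y^{2}}$ ($r{\left(y,U \right)} = 4 \left(\sqrt{U^{2} + y^{2}} + y\right) = 4 \left(y + \sqrt{U^{2} + y^{2}}\right) = 4 y + 4 \sqrt{U^{2} + y^{2}}$)
$r{\left(-7,w \right)} 99 \cdot 99 = \left(4 \left(-7\right) + 4 \sqrt{\left(-6\right)^{2} + \left(-7\right)^{2}}\right) 99 \cdot 99 = \left(-28 + 4 \sqrt{36 + 49}\right) 99 \cdot 99 = \left(-28 + 4 \sqrt{85}\right) 99 \cdot 99 = \left(-2772 + 396 \sqrt{85}\right) 99 = -274428 + 39204 \sqrt{85}$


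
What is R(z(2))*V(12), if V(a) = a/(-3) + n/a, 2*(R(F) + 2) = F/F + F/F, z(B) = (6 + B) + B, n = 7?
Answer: 41/12 ≈ 3.4167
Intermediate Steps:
z(B) = 6 + 2*B
R(F) = -1 (R(F) = -2 + (F/F + F/F)/2 = -2 + (1 + 1)/2 = -2 + (½)*2 = -2 + 1 = -1)
V(a) = 7/a - a/3 (V(a) = a/(-3) + 7/a = a*(-⅓) + 7/a = -a/3 + 7/a = 7/a - a/3)
R(z(2))*V(12) = -(7/12 - ⅓*12) = -(7*(1/12) - 4) = -(7/12 - 4) = -1*(-41/12) = 41/12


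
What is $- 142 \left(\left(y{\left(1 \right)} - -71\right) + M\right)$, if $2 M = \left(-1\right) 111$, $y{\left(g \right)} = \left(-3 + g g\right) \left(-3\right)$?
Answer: $-3053$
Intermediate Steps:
$y{\left(g \right)} = 9 - 3 g^{2}$ ($y{\left(g \right)} = \left(-3 + g^{2}\right) \left(-3\right) = 9 - 3 g^{2}$)
$M = - \frac{111}{2}$ ($M = \frac{\left(-1\right) 111}{2} = \frac{1}{2} \left(-111\right) = - \frac{111}{2} \approx -55.5$)
$- 142 \left(\left(y{\left(1 \right)} - -71\right) + M\right) = - 142 \left(\left(\left(9 - 3 \cdot 1^{2}\right) - -71\right) - \frac{111}{2}\right) = - 142 \left(\left(\left(9 - 3\right) + 71\right) - \frac{111}{2}\right) = - 142 \left(\left(6 + 71\right) - \frac{111}{2}\right) = - 142 \left(77 - \frac{111}{2}\right) = \left(-142\right) \frac{43}{2} = -3053$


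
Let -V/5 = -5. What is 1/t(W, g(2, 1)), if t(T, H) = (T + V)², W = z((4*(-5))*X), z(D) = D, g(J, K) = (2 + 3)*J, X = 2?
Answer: 1/225 ≈ 0.0044444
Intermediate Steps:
V = 25 (V = -5*(-5) = 25)
g(J, K) = 5*J
W = -40 (W = (4*(-5))*2 = -20*2 = -40)
t(T, H) = (25 + T)² (t(T, H) = (T + 25)² = (25 + T)²)
1/t(W, g(2, 1)) = 1/((25 - 40)²) = 1/((-15)²) = 1/225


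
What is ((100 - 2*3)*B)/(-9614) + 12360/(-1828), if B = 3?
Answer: -14918067/2196799 ≈ -6.7908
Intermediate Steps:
((100 - 2*3)*B)/(-9614) + 12360/(-1828) = ((100 - 2*3)*3)/(-9614) + 12360/(-1828) = ((100 - 6)*3)*(-1/9614) + 12360*(-1/1828) = (94*3)*(-1/9614) - 3090/457 = 282*(-1/9614) - 3090/457 = -141/4807 - 3090/457 = -14918067/2196799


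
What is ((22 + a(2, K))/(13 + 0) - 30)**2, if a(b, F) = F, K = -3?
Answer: 137641/169 ≈ 814.44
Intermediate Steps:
((22 + a(2, K))/(13 + 0) - 30)**2 = ((22 - 3)/(13 + 0) - 30)**2 = (19/13 - 30)**2 = (-371/13)**2 = 137641/169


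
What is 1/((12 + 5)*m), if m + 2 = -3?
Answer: -1/85 ≈ -0.011765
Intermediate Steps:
m = -5 (m = -2 - 3 = -5)
1/((12 + 5)*m) = 1/((12 + 5)*(-5)) = 1/(17*(-5)) = 1/(-85) = -1/85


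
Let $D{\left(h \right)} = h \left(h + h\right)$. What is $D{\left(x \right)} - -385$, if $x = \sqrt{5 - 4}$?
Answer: $387$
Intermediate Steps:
$x = 1$ ($x = \sqrt{1} = 1$)
$D{\left(h \right)} = 2 h^{2}$ ($D{\left(h \right)} = h 2 h = 2 h^{2}$)
$D{\left(x \right)} - -385 = 2 \cdot 1^{2} - -385 = 2 \cdot 1 + 385 = 2 + 385 = 387$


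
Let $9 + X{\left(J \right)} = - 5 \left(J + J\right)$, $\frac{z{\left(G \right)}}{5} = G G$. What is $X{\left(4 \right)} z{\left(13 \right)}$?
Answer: $-41405$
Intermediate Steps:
$z{\left(G \right)} = 5 G^{2}$ ($z{\left(G \right)} = 5 G G = 5 G^{2}$)
$X{\left(J \right)} = -9 - 10 J$ ($X{\left(J \right)} = -9 - 5 \left(J + J\right) = -9 - 5 \cdot 2 J = -9 - 10 J$)
$X{\left(4 \right)} z{\left(13 \right)} = \left(-9 - 40\right) 5 \cdot 13^{2} = \left(-9 - 40\right) 5 \cdot 169 = \left(-49\right) 845 = -41405$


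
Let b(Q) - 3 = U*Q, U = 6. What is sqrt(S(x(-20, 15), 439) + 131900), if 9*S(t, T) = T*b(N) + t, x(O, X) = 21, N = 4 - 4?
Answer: sqrt(1188438)/3 ≈ 363.38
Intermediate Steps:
N = 0
b(Q) = 3 + 6*Q
S(t, T) = T/3 + t/9 (S(t, T) = (T*(3 + 6*0) + t)/9 = (T*(3 + 0) + t)/9 = (T*3 + t)/9 = (3*T + t)/9 = (t + 3*T)/9 = T/3 + t/9)
sqrt(S(x(-20, 15), 439) + 131900) = sqrt(((1/3)*439 + (1/9)*21) + 131900) = sqrt((439/3 + 7/3) + 131900) = sqrt(446/3 + 131900) = sqrt(396146/3) = sqrt(1188438)/3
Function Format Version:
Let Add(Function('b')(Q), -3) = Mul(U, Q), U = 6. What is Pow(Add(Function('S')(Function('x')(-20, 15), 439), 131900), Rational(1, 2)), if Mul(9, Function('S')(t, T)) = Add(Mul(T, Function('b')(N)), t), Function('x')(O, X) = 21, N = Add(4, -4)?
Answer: Mul(Rational(1, 3), Pow(1188438, Rational(1, 2))) ≈ 363.38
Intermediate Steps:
N = 0
Function('b')(Q) = Add(3, Mul(6, Q))
Function('S')(t, T) = Add(Mul(Rational(1, 3), T), Mul(Rational(1, 9), t)) (Function('S')(t, T) = Mul(Rational(1, 9), Add(Mul(T, Add(3, Mul(6, 0))), t)) = Mul(Rational(1, 9), Add(Mul(T, Add(3, 0)), t)) = Mul(Rational(1, 9), Add(Mul(T, 3), t)) = Mul(Rational(1, 9), Add(Mul(3, T), t)) = Mul(Rational(1, 9), Add(t, Mul(3, T))) = Add(Mul(Rational(1, 3), T), Mul(Rational(1, 9), t)))
Pow(Add(Function('S')(Function('x')(-20, 15), 439), 131900), Rational(1, 2)) = Pow(Add(Add(Mul(Rational(1, 3), 439), Mul(Rational(1, 9), 21)), 131900), Rational(1, 2)) = Pow(Add(Add(Rational(439, 3), Rational(7, 3)), 131900), Rational(1, 2)) = Pow(Add(Rational(446, 3), 131900), Rational(1, 2)) = Pow(Rational(396146, 3), Rational(1, 2)) = Mul(Rational(1, 3), Pow(1188438, Rational(1, 2)))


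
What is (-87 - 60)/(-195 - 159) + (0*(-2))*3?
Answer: 49/118 ≈ 0.41525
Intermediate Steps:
(-87 - 60)/(-195 - 159) + (0*(-2))*3 = -147/(-354) + 0*3 = -147*(-1/354) + 0 = 49/118 + 0 = 49/118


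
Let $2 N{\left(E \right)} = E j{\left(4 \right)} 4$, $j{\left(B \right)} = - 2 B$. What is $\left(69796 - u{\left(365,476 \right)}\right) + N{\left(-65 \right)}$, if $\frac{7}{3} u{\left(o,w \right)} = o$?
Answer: $\frac{494757}{7} \approx 70680.0$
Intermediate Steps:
$u{\left(o,w \right)} = \frac{3 o}{7}$
$N{\left(E \right)} = - 16 E$ ($N{\left(E \right)} = \frac{E \left(\left(-2\right) 4\right) 4}{2} = \frac{E \left(-8\right) 4}{2} = \frac{- 8 E 4}{2} = \frac{\left(-32\right) E}{2} = - 16 E$)
$\left(69796 - u{\left(365,476 \right)}\right) + N{\left(-65 \right)} = \left(69796 - \frac{3}{7} \cdot 365\right) - -1040 = \left(69796 - \frac{1095}{7}\right) + 1040 = \frac{487477}{7} + 1040 = \frac{494757}{7}$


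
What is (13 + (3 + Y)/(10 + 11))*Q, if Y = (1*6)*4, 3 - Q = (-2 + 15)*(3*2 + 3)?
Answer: -11400/7 ≈ -1628.6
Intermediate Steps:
Q = -114 (Q = 3 - (-2 + 15)*(3*2 + 3) = 3 - 13*(6 + 3) = 3 - 13*9 = 3 - 1*117 = 3 - 117 = -114)
Y = 24 (Y = 6*4 = 24)
(13 + (3 + Y)/(10 + 11))*Q = (13 + (3 + 24)/(10 + 11))*(-114) = (13 + 27/21)*(-114) = (13 + 27*(1/21))*(-114) = (13 + 9/7)*(-114) = (100/7)*(-114) = -11400/7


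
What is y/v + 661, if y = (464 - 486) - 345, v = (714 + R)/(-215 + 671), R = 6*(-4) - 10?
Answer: 35266/85 ≈ 414.89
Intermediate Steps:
R = -34 (R = -24 - 10 = -34)
v = 85/57 (v = (714 - 34)/(-215 + 671) = 680/456 = 680*(1/456) = 85/57 ≈ 1.4912)
y = -367 (y = -22 - 345 = -367)
y/v + 661 = -367/(85/57) + 661 = (57/85)*(-367) + 661 = -20919/85 + 661 = 35266/85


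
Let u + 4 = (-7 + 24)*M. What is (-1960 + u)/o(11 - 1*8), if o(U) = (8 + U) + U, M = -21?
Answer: -2321/14 ≈ -165.79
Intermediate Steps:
u = -361 (u = -4 + (-7 + 24)*(-21) = -4 + 17*(-21) = -4 - 357 = -361)
o(U) = 8 + 2*U
(-1960 + u)/o(11 - 1*8) = (-1960 - 361)/(8 + 2*(11 - 1*8)) = -2321/(8 + 2*(11 - 8)) = -2321/(8 + 2*3) = -2321/(8 + 6) = -2321/14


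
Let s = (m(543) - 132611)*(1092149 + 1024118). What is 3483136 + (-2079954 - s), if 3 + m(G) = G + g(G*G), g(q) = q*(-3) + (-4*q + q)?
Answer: 4023374154237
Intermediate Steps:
g(q) = -6*q (g(q) = -3*q - 3*q = -6*q)
m(G) = -3 + G - 6*G² (m(G) = -3 + (G - 6*G*G) = -3 + (G - 6*G²) = -3 + G - 6*G²)
s = -4023372751055 (s = ((-3 + 543 - 6*543²) - 132611)*(1092149 + 1024118) = ((-3 + 543 - 6*294849) - 132611)*2116267 = ((-3 + 543 - 1769094) - 132611)*2116267 = (-1768554 - 132611)*2116267 = -1901165*2116267 = -4023372751055)
3483136 + (-2079954 - s) = 3483136 + (-2079954 - 1*(-4023372751055)) = 3483136 + (-2079954 + 4023372751055) = 3483136 + 4023370671101 = 4023374154237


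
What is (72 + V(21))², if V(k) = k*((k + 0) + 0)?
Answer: 263169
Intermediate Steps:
V(k) = k² (V(k) = k*(k + 0) = k*k = k²)
(72 + V(21))² = (72 + 21²)² = (72 + 441)² = 513² = 263169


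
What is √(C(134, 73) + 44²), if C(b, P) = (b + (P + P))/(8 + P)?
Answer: 2*√39274/9 ≈ 44.039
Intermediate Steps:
C(b, P) = (b + 2*P)/(8 + P)
√(C(134, 73) + 44²) = √((134 + 2*73)/(8 + 73) + 44²) = √((134 + 146)/81 + 1936) = √((1/81)*280 + 1936) = √(280/81 + 1936) = √(157096/81) = 2*√39274/9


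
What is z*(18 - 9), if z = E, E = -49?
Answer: -441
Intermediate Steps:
z = -49
z*(18 - 9) = -49*(18 - 9) = -49*9 = -441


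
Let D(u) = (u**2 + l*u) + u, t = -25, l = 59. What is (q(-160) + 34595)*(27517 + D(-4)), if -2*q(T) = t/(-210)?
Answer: 11330396525/12 ≈ 9.4420e+8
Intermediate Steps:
D(u) = u**2 + 60*u (D(u) = (u**2 + 59*u) + u = u**2 + 60*u)
q(T) = -5/84 (q(T) = -(-25)/(2*(-210)) = -(-25)*(-1)/(2*210) = -1/2*5/42 = -5/84)
(q(-160) + 34595)*(27517 + D(-4)) = (-5/84 + 34595)*(27517 - 4*(60 - 4)) = 2905975*(27517 - 4*56)/84 = 2905975*(27517 - 224)/84 = (2905975/84)*27293 = 11330396525/12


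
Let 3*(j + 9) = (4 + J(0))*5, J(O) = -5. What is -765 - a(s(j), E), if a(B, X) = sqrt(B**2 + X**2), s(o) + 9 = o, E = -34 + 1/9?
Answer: -765 - sqrt(124354)/9 ≈ -804.18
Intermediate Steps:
j = -32/3 (j = -9 + ((4 - 5)*5)/3 = -9 + (-1*5)/3 = -9 + (1/3)*(-5) = -9 - 5/3 = -32/3 ≈ -10.667)
E = -305/9 (E = -34 + 1*(1/9) = -34 + 1/9 = -305/9 ≈ -33.889)
s(o) = -9 + o
-765 - a(s(j), E) = -765 - sqrt((-9 - 32/3)**2 + (-305/9)**2) = -765 - sqrt((-59/3)**2 + 93025/81) = -765 - sqrt(3481/9 + 93025/81) = -765 - sqrt(124354/81) = -765 - sqrt(124354)/9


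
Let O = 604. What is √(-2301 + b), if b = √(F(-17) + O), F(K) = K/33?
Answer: √(-2505789 + 33*√657195)/33 ≈ 47.712*I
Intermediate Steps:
F(K) = K/33 (F(K) = K*(1/33) = K/33)
b = √657195/33 (b = √((1/33)*(-17) + 604) = √(-17/33 + 604) = √(19915/33) = √657195/33 ≈ 24.566)
√(-2301 + b) = √(-2301 + √657195/33)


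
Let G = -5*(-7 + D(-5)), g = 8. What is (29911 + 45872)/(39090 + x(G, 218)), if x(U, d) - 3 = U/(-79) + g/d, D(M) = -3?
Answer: 652567413/336624689 ≈ 1.9386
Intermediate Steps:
G = 50 (G = -5*(-7 - 3) = -5*(-10) = 50)
x(U, d) = 3 + 8/d - U/79 (x(U, d) = 3 + (U/(-79) + 8/d) = 3 + (U*(-1/79) + 8/d) = 3 + (-U/79 + 8/d) = 3 + (8/d - U/79) = 3 + 8/d - U/79)
(29911 + 45872)/(39090 + x(G, 218)) = (29911 + 45872)/(39090 + (3 + 8/218 - 1/79*50)) = 75783/(39090 + (3 + 8*(1/218) - 50/79)) = 75783/(39090 + (3 + 4/109 - 50/79)) = 75783/(39090 + 20699/8611) = 75783/(336624689/8611) = 75783*(8611/336624689) = 652567413/336624689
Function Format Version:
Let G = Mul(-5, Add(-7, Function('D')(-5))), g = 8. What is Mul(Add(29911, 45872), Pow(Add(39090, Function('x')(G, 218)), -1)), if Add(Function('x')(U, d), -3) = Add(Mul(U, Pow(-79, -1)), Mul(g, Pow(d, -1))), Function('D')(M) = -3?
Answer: Rational(652567413, 336624689) ≈ 1.9386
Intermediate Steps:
G = 50 (G = Mul(-5, Add(-7, -3)) = Mul(-5, -10) = 50)
Function('x')(U, d) = Add(3, Mul(8, Pow(d, -1)), Mul(Rational(-1, 79), U)) (Function('x')(U, d) = Add(3, Add(Mul(U, Pow(-79, -1)), Mul(8, Pow(d, -1)))) = Add(3, Add(Mul(U, Rational(-1, 79)), Mul(8, Pow(d, -1)))) = Add(3, Add(Mul(Rational(-1, 79), U), Mul(8, Pow(d, -1)))) = Add(3, Add(Mul(8, Pow(d, -1)), Mul(Rational(-1, 79), U))) = Add(3, Mul(8, Pow(d, -1)), Mul(Rational(-1, 79), U)))
Mul(Add(29911, 45872), Pow(Add(39090, Function('x')(G, 218)), -1)) = Mul(Add(29911, 45872), Pow(Add(39090, Add(3, Mul(8, Pow(218, -1)), Mul(Rational(-1, 79), 50))), -1)) = Mul(75783, Pow(Add(39090, Add(3, Mul(8, Rational(1, 218)), Rational(-50, 79))), -1)) = Mul(75783, Pow(Add(39090, Add(3, Rational(4, 109), Rational(-50, 79))), -1)) = Mul(75783, Pow(Add(39090, Rational(20699, 8611)), -1)) = Mul(75783, Pow(Rational(336624689, 8611), -1)) = Mul(75783, Rational(8611, 336624689)) = Rational(652567413, 336624689)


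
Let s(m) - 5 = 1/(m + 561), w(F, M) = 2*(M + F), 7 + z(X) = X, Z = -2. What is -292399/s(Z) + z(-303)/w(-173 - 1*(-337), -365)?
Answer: -3650358429/62444 ≈ -58458.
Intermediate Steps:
z(X) = -7 + X
w(F, M) = 2*F + 2*M (w(F, M) = 2*(F + M) = 2*F + 2*M)
s(m) = 5 + 1/(561 + m) (s(m) = 5 + 1/(m + 561) = 5 + 1/(561 + m))
-292399/s(Z) + z(-303)/w(-173 - 1*(-337), -365) = -292399*(561 - 2)/(2806 + 5*(-2)) + (-7 - 303)/(2*(-173 - 1*(-337)) + 2*(-365)) = -292399*559/(2806 - 10) - 310/(2*(-173 + 337) - 730) = -292399/((1/559)*2796) - 310/(2*164 - 730) = -292399/2796/559 - 310/(328 - 730) = -292399*559/2796 - 310/(-402) = -163451041/2796 - 310*(-1/402) = -163451041/2796 + 155/201 = -3650358429/62444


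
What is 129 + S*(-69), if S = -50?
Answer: 3579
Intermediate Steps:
129 + S*(-69) = 129 - 50*(-69) = 129 + 3450 = 3579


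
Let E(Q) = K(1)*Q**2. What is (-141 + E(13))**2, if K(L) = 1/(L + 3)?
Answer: 156025/16 ≈ 9751.6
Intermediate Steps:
K(L) = 1/(3 + L)
E(Q) = Q**2/4 (E(Q) = Q**2/(3 + 1) = Q**2/4)
(-141 + E(13))**2 = (-141 + (1/4)*13**2)**2 = (-141 + (1/4)*169)**2 = (-141 + 169/4)**2 = (-395/4)**2 = 156025/16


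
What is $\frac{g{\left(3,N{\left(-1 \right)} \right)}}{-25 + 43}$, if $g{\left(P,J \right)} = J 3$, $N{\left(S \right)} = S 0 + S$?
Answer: $- \frac{1}{6} \approx -0.16667$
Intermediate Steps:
$N{\left(S \right)} = S$ ($N{\left(S \right)} = 0 + S = S$)
$g{\left(P,J \right)} = 3 J$
$\frac{g{\left(3,N{\left(-1 \right)} \right)}}{-25 + 43} = \frac{3 \left(-1\right)}{-25 + 43} = - \frac{3}{18} = \left(-3\right) \frac{1}{18} = - \frac{1}{6}$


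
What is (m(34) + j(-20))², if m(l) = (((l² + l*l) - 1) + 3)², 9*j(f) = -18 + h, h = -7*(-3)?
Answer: 258045317036521/9 ≈ 2.8672e+13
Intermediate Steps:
h = 21
j(f) = ⅓ (j(f) = (-18 + 21)/9 = (⅑)*3 = ⅓)
m(l) = (2 + 2*l²)² (m(l) = (((l² + l²) - 1) + 3)² = ((2*l² - 1) + 3)² = ((-1 + 2*l²) + 3)² = (2 + 2*l²)²)
(m(34) + j(-20))² = (4*(1 + 34²)² + ⅓)² = (4*(1 + 1156)² + ⅓)² = (4*1157² + ⅓)² = (4*1338649 + ⅓)² = (5354596 + ⅓)² = (16063789/3)² = 258045317036521/9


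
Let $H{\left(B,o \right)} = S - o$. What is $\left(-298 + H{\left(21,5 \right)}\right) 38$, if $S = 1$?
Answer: $-11476$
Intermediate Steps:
$H{\left(B,o \right)} = 1 - o$
$\left(-298 + H{\left(21,5 \right)}\right) 38 = \left(-298 + \left(1 - 5\right)\right) 38 = \left(-298 - 4\right) 38 = \left(-302\right) 38 = -11476$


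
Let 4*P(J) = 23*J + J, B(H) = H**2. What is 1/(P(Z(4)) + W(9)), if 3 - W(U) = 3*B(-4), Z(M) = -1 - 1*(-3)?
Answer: -1/33 ≈ -0.030303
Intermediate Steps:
Z(M) = 2 (Z(M) = -1 + 3 = 2)
W(U) = -45 (W(U) = 3 - 3*(-4)**2 = 3 - 3*16 = 3 - 1*48 = 3 - 48 = -45)
P(J) = 6*J (P(J) = (23*J + J)/4 = (24*J)/4 = 6*J)
1/(P(Z(4)) + W(9)) = 1/(6*2 - 45) = 1/(12 - 45) = 1/(-33) = -1/33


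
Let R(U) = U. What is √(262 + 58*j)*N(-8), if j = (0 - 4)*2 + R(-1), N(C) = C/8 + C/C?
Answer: 0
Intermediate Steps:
N(C) = 1 + C/8 (N(C) = C*(⅛) + 1 = C/8 + 1 = 1 + C/8)
j = -9 (j = (0 - 4)*2 - 1 = -4*2 - 1 = -8 - 1 = -9)
√(262 + 58*j)*N(-8) = √(262 + 58*(-9))*(1 + (⅛)*(-8)) = √(262 - 522)*(1 - 1) = √(-260)*0 = (2*I*√65)*0 = 0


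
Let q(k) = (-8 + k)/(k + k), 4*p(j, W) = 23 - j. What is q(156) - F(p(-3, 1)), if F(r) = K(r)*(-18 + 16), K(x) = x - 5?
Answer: 271/78 ≈ 3.4744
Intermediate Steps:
K(x) = -5 + x
p(j, W) = 23/4 - j/4 (p(j, W) = (23 - j)/4 = 23/4 - j/4)
F(r) = 10 - 2*r (F(r) = (-5 + r)*(-18 + 16) = (-5 + r)*(-2) = 10 - 2*r)
q(k) = (-8 + k)/(2*k) (q(k) = (-8 + k)/((2*k)) = (-8 + k)*(1/(2*k)) = (-8 + k)/(2*k))
q(156) - F(p(-3, 1)) = (½)*(-8 + 156)/156 - (10 - 2*(23/4 - ¼*(-3))) = (½)*(1/156)*148 - (10 - 2*(23/4 + ¾)) = 37/78 - (10 - 2*13/2) = 37/78 - (10 - 13) = 37/78 - 1*(-3) = 37/78 + 3 = 271/78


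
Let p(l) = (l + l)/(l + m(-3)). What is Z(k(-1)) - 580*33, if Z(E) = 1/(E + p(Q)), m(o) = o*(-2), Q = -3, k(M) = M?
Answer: -57421/3 ≈ -19140.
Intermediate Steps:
m(o) = -2*o
p(l) = 2*l/(6 + l) (p(l) = (l + l)/(l - 2*(-3)) = (2*l)/(l + 6) = (2*l)/(6 + l) = 2*l/(6 + l))
Z(E) = 1/(-2 + E) (Z(E) = 1/(E + 2*(-3)/(6 - 3)) = 1/(E + 2*(-3)/3) = 1/(E + 2*(-3)*(1/3)) = 1/(E - 2) = 1/(-2 + E))
Z(k(-1)) - 580*33 = 1/(-2 - 1) - 580*33 = 1/(-3) - 19140 = -1/3 - 19140 = -57421/3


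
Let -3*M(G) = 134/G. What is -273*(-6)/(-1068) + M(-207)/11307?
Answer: -1916885779/1249853166 ≈ -1.5337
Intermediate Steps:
M(G) = -134/(3*G)
-273*(-6)/(-1068) + M(-207)/11307 = -273*(-6)/(-1068) - 134/3/(-207)/11307 = 1638*(-1/1068) - 134/3*(-1/207)*(1/11307) = -273/178 + (134/621)*(1/11307) = -273/178 + 134/7021647 = -1916885779/1249853166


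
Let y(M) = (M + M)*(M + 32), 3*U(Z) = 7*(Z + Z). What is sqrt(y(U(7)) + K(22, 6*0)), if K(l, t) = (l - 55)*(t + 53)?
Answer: sqrt(22283)/3 ≈ 49.758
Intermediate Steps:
U(Z) = 14*Z/3 (U(Z) = (7*(Z + Z))/3 = (7*(2*Z))/3 = (14*Z)/3 = 14*Z/3)
y(M) = 2*M*(32 + M) (y(M) = (2*M)*(32 + M) = 2*M*(32 + M))
K(l, t) = (-55 + l)*(53 + t)
sqrt(y(U(7)) + K(22, 6*0)) = sqrt(2*((14/3)*7)*(32 + (14/3)*7) + (-2915 - 330*0 + 53*22 + 22*(6*0))) = sqrt(2*(98/3)*(32 + 98/3) + (-2915 - 55*0 + 1166 + 22*0)) = sqrt(2*(98/3)*(194/3) + (-2915 + 0 + 1166 + 0)) = sqrt(38024/9 - 1749) = sqrt(22283/9) = sqrt(22283)/3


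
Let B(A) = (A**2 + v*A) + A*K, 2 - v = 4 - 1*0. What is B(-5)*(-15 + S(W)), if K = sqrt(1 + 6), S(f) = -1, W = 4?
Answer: -560 + 80*sqrt(7) ≈ -348.34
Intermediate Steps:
K = sqrt(7) ≈ 2.6458
v = -2 (v = 2 - (4 - 1*0) = 2 - (4 + 0) = 2 - 1*4 = 2 - 4 = -2)
B(A) = A**2 - 2*A + A*sqrt(7) (B(A) = (A**2 - 2*A) + A*sqrt(7) = A**2 - 2*A + A*sqrt(7))
B(-5)*(-15 + S(W)) = (-5*(-2 - 5 + sqrt(7)))*(-15 - 1) = -5*(-7 + sqrt(7))*(-16) = (35 - 5*sqrt(7))*(-16) = -560 + 80*sqrt(7)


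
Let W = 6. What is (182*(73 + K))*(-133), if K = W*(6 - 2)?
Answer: -2347982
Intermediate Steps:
K = 24 (K = 6*(6 - 2) = 6*4 = 24)
(182*(73 + K))*(-133) = (182*(73 + 24))*(-133) = (182*97)*(-133) = 17654*(-133) = -2347982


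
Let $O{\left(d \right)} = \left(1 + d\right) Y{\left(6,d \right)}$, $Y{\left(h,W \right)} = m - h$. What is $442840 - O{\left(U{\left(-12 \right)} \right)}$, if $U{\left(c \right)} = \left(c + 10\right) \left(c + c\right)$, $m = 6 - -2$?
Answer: $442742$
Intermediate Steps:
$m = 8$ ($m = 6 + 2 = 8$)
$Y{\left(h,W \right)} = 8 - h$
$U{\left(c \right)} = 2 c \left(10 + c\right)$ ($U{\left(c \right)} = \left(10 + c\right) 2 c = 2 c \left(10 + c\right)$)
$O{\left(d \right)} = 2 + 2 d$ ($O{\left(d \right)} = \left(1 + d\right) \left(8 - 6\right) = \left(1 + d\right) 2 = 2 + 2 d$)
$442840 - O{\left(U{\left(-12 \right)} \right)} = 442840 - \left(2 + 2 \cdot 2 \left(-12\right) \left(10 - 12\right)\right) = 442840 - \left(2 + 2 \cdot 2 \left(-12\right) \left(-2\right)\right) = 442840 - \left(2 + 2 \cdot 48\right) = 442840 - \left(2 + 96\right) = 442840 - 98 = 442742$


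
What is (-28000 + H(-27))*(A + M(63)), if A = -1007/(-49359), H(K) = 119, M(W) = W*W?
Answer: -5462079665518/49359 ≈ -1.1066e+8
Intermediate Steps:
M(W) = W²
A = 1007/49359 (A = -1007*(-1/49359) = 1007/49359 ≈ 0.020402)
(-28000 + H(-27))*(A + M(63)) = (-28000 + 119)*(1007/49359 + 63²) = -27881*(1007/49359 + 3969) = -27881*195906878/49359 = -5462079665518/49359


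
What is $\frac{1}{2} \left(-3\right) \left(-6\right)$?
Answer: $9$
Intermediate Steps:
$\frac{1}{2} \left(-3\right) \left(-6\right) = \left(- \frac{3}{2}\right) \left(-6\right) = 9$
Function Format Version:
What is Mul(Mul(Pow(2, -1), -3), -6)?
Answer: 9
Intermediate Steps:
Mul(Mul(Pow(2, -1), -3), -6) = Mul(Mul(Rational(1, 2), -3), -6) = Mul(Rational(-3, 2), -6) = 9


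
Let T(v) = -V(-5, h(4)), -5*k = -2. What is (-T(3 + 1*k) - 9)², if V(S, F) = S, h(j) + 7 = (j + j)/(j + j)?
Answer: 196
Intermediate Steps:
k = ⅖ (k = -⅕*(-2) = ⅖ ≈ 0.40000)
h(j) = -6 (h(j) = -7 + (j + j)/(j + j) = -7 + (2*j)/((2*j)) = -7 + (2*j)*(1/(2*j)) = -7 + 1 = -6)
T(v) = 5 (T(v) = -1*(-5) = 5)
(-T(3 + 1*k) - 9)² = (-1*5 - 9)² = (-5 - 9)² = (-14)² = 196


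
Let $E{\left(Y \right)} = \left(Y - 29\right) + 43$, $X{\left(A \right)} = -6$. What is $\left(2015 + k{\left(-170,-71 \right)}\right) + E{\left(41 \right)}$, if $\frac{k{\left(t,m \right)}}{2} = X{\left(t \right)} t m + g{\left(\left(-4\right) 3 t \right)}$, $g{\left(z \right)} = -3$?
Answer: $-142776$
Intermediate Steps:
$E{\left(Y \right)} = 14 + Y$ ($E{\left(Y \right)} = \left(-29 + Y\right) + 43 = 14 + Y$)
$k{\left(t,m \right)} = -6 - 12 m t$ ($k{\left(t,m \right)} = 2 \left(- 6 t m - 3\right) = 2 \left(- 6 m t - 3\right) = 2 \left(-3 - 6 m t\right) = -6 - 12 m t$)
$\left(2015 + k{\left(-170,-71 \right)}\right) + E{\left(41 \right)} = \left(2015 - \left(6 - -144840\right)\right) + \left(14 + 41\right) = \left(2015 - 144846\right) + 55 = -142831 + 55 = -142776$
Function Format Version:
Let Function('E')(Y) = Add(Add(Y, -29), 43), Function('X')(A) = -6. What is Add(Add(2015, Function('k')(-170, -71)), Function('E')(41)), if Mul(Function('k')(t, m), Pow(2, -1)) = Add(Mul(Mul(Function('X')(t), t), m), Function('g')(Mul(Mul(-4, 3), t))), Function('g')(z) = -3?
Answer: -142776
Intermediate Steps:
Function('E')(Y) = Add(14, Y) (Function('E')(Y) = Add(Add(-29, Y), 43) = Add(14, Y))
Function('k')(t, m) = Add(-6, Mul(-12, m, t)) (Function('k')(t, m) = Mul(2, Add(Mul(Mul(-6, t), m), -3)) = Mul(2, Add(Mul(-6, m, t), -3)) = Mul(2, Add(-3, Mul(-6, m, t))) = Add(-6, Mul(-12, m, t)))
Add(Add(2015, Function('k')(-170, -71)), Function('E')(41)) = Add(Add(2015, Add(-6, Mul(-12, -71, -170))), Add(14, 41)) = Add(Add(2015, Add(-6, -144840)), 55) = Add(Add(2015, -144846), 55) = Add(-142831, 55) = -142776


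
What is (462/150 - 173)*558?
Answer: -2370384/25 ≈ -94815.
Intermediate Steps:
(462/150 - 173)*558 = (462*(1/150) - 173)*558 = (77/25 - 173)*558 = -4248/25*558 = -2370384/25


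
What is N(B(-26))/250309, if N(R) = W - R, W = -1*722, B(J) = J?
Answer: -696/250309 ≈ -0.0027806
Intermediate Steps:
W = -722
N(R) = -722 - R
N(B(-26))/250309 = (-722 - 1*(-26))/250309 = (-722 + 26)*(1/250309) = -696*1/250309 = -696/250309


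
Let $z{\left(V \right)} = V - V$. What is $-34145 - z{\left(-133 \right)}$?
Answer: $-34145$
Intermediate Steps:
$z{\left(V \right)} = 0$
$-34145 - z{\left(-133 \right)} = -34145 - 0 = -34145 + 0 = -34145$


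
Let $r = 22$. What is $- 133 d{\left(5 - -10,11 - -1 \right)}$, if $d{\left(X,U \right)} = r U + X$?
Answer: $-37107$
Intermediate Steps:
$d{\left(X,U \right)} = X + 22 U$ ($d{\left(X,U \right)} = 22 U + X = X + 22 U$)
$- 133 d{\left(5 - -10,11 - -1 \right)} = - 133 \left(\left(5 - -10\right) + 22 \left(11 - -1\right)\right) = - 133 \left(\left(5 + 10\right) + 22 \left(11 + 1\right)\right) = - 133 \left(15 + 22 \cdot 12\right) = - 133 \left(15 + 264\right) = \left(-133\right) 279 = -37107$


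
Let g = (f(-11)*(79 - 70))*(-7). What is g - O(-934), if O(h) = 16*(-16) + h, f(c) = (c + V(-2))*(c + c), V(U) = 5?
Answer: -7126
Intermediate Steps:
f(c) = 2*c*(5 + c) (f(c) = (c + 5)*(c + c) = (5 + c)*(2*c) = 2*c*(5 + c))
O(h) = -256 + h
g = -8316 (g = ((2*(-11)*(5 - 11))*(79 - 70))*(-7) = ((2*(-11)*(-6))*9)*(-7) = (132*9)*(-7) = 1188*(-7) = -8316)
g - O(-934) = -8316 - (-256 - 934) = -8316 - 1*(-1190) = -8316 + 1190 = -7126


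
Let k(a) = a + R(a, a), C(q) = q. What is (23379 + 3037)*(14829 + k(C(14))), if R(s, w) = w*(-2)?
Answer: 391353040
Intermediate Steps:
R(s, w) = -2*w
k(a) = -a (k(a) = a - 2*a = -a)
(23379 + 3037)*(14829 + k(C(14))) = (23379 + 3037)*(14829 - 1*14) = 26416*(14829 - 14) = 26416*14815 = 391353040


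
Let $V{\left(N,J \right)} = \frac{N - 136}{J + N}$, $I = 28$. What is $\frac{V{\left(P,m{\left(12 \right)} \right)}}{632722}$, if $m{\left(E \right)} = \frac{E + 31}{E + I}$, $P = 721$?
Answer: $\frac{11700}{9137454763} \approx 1.2804 \cdot 10^{-6}$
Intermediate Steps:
$m{\left(E \right)} = \frac{31 + E}{28 + E}$ ($m{\left(E \right)} = \frac{E + 31}{E + 28} = \frac{31 + E}{28 + E}$)
$V{\left(N,J \right)} = \frac{-136 + N}{J + N}$
$\frac{V{\left(P,m{\left(12 \right)} \right)}}{632722} = \frac{\frac{1}{\frac{31 + 12}{28 + 12} + 721} \left(-136 + 721\right)}{632722} = \frac{1}{\frac{1}{40} \cdot 43 + 721} \cdot 585 \cdot \frac{1}{632722} = \frac{1}{\frac{43}{40} + 721} \cdot 585 \cdot \frac{1}{632722} = \frac{1}{\frac{28883}{40}} \cdot 585 \cdot \frac{1}{632722} = \frac{40}{28883} \cdot 585 \cdot \frac{1}{632722} = \frac{23400}{28883} \cdot \frac{1}{632722} = \frac{11700}{9137454763}$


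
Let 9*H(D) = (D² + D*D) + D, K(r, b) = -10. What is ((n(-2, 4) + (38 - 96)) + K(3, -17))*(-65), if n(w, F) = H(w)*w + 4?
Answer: 12740/3 ≈ 4246.7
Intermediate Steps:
H(D) = D/9 + 2*D²/9 (H(D) = ((D² + D*D) + D)/9 = ((D² + D²) + D)/9 = (2*D² + D)/9 = (D + 2*D²)/9 = D/9 + 2*D²/9)
n(w, F) = 4 + w²*(1 + 2*w)/9 (n(w, F) = (w*(1 + 2*w)/9)*w + 4 = w²*(1 + 2*w)/9 + 4 = 4 + w²*(1 + 2*w)/9)
((n(-2, 4) + (38 - 96)) + K(3, -17))*(-65) = (((4 + (⅑)*(-2)²*(1 + 2*(-2))) + (38 - 96)) - 10)*(-65) = (((4 + (⅑)*4*(1 - 4)) - 58) - 10)*(-65) = (((4 + (⅑)*4*(-3)) - 58) - 10)*(-65) = (((4 - 4/3) - 58) - 10)*(-65) = ((8/3 - 58) - 10)*(-65) = (-166/3 - 10)*(-65) = -196/3*(-65) = 12740/3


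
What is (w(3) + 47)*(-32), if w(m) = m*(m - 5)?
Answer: -1312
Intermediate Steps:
w(m) = m*(-5 + m)
(w(3) + 47)*(-32) = (3*(-5 + 3) + 47)*(-32) = (3*(-2) + 47)*(-32) = (-6 + 47)*(-32) = 41*(-32) = -1312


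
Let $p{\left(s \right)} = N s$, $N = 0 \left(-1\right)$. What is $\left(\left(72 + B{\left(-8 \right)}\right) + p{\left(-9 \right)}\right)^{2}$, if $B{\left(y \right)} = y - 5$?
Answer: $3481$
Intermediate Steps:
$N = 0$
$B{\left(y \right)} = -5 + y$
$p{\left(s \right)} = 0$ ($p{\left(s \right)} = 0 s = 0$)
$\left(\left(72 + B{\left(-8 \right)}\right) + p{\left(-9 \right)}\right)^{2} = \left(\left(72 - 13\right) + 0\right)^{2} = \left(59 + 0\right)^{2} = 59^{2} = 3481$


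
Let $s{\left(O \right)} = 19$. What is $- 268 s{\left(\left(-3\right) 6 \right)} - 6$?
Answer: $-5098$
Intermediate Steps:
$- 268 s{\left(\left(-3\right) 6 \right)} - 6 = \left(-268\right) 19 - 6 = -5092 - 6 = -5098$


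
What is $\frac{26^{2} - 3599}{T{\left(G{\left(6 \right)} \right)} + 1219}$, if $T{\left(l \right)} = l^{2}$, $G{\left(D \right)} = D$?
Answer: $- \frac{2923}{1255} \approx -2.3291$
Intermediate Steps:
$\frac{26^{2} - 3599}{T{\left(G{\left(6 \right)} \right)} + 1219} = \frac{26^{2} - 3599}{6^{2} + 1219} = \frac{676 - 3599}{36 + 1219} = - \frac{2923}{1255}$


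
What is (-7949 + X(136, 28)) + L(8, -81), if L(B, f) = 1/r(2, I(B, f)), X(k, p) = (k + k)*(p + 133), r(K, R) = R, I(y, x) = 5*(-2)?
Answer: 358429/10 ≈ 35843.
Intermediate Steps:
I(y, x) = -10
X(k, p) = 2*k*(133 + p) (X(k, p) = (2*k)*(133 + p) = 2*k*(133 + p))
L(B, f) = -1/10 (L(B, f) = 1/(-10) = -1/10)
(-7949 + X(136, 28)) + L(8, -81) = (-7949 + 2*136*(133 + 28)) - 1/10 = (-7949 + 2*136*161) - 1/10 = (-7949 + 43792) - 1/10 = 35843 - 1/10 = 358429/10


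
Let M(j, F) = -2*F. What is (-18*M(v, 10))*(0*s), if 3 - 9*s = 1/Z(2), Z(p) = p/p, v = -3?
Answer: 0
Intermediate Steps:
Z(p) = 1
s = 2/9 (s = ⅓ - ⅑/1 = ⅓ - ⅑*1 = ⅓ - ⅑ = 2/9 ≈ 0.22222)
(-18*M(v, 10))*(0*s) = (-(-36)*10)*(0*(2/9)) = -18*(-20)*0 = 360*0 = 0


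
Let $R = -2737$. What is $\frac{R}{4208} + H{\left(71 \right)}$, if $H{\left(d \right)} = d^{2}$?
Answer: $\frac{21209791}{4208} \approx 5040.4$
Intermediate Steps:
$\frac{R}{4208} + H{\left(71 \right)} = - \frac{2737}{4208} + 71^{2} = \left(-2737\right) \frac{1}{4208} + 5041 = - \frac{2737}{4208} + 5041 = \frac{21209791}{4208}$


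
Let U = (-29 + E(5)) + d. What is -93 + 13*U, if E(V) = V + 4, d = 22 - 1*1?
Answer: -80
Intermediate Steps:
d = 21 (d = 22 - 1 = 21)
E(V) = 4 + V
U = 1 (U = (-29 + (4 + 5)) + 21 = (-29 + 9) + 21 = -20 + 21 = 1)
-93 + 13*U = -93 + 13*1 = -93 + 13 = -80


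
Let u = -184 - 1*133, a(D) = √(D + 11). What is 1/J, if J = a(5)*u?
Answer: -1/1268 ≈ -0.00078864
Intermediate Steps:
a(D) = √(11 + D)
u = -317 (u = -184 - 133 = -317)
J = -1268 (J = √(11 + 5)*(-317) = √16*(-317) = 4*(-317) = -1268)
1/J = 1/(-1268) = -1/1268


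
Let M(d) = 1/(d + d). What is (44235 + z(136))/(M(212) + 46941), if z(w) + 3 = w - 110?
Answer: 18765392/19902985 ≈ 0.94284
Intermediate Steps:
z(w) = -113 + w (z(w) = -3 + (w - 110) = -3 + (-110 + w) = -113 + w)
M(d) = 1/(2*d)
(44235 + z(136))/(M(212) + 46941) = (44235 + (-113 + 136))/((1/2)/212 + 46941) = (44235 + 23)/((1/2)*(1/212) + 46941) = 44258/(1/424 + 46941) = 44258/(19902985/424) = 44258*(424/19902985) = 18765392/19902985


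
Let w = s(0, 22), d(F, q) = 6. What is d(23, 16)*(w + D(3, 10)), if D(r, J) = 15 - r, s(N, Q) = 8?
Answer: 120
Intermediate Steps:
w = 8
d(23, 16)*(w + D(3, 10)) = 6*(8 + (15 - 1*3)) = 6*(8 + (15 - 3)) = 6*(8 + 12) = 6*20 = 120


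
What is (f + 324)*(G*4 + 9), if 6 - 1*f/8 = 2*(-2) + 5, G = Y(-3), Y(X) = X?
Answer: -1092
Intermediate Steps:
G = -3
f = 40 (f = 48 - 8*(2*(-2) + 5) = 48 - 8*(-4 + 5) = 48 - 8*1 = 48 - 8 = 40)
(f + 324)*(G*4 + 9) = (40 + 324)*(-3*4 + 9) = 364*(-12 + 9) = 364*(-3) = -1092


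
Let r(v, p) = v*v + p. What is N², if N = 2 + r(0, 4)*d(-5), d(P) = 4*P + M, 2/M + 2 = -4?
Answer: 56644/9 ≈ 6293.8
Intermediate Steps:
M = -⅓ (M = 2/(-2 - 4) = 2/(-6) = 2*(-⅙) = -⅓ ≈ -0.33333)
r(v, p) = p + v² (r(v, p) = v² + p = p + v²)
d(P) = -⅓ + 4*P (d(P) = 4*P - ⅓ = -⅓ + 4*P)
N = -238/3 (N = 2 + (4 + 0²)*(-⅓ + 4*(-5)) = 2 + (4 + 0)*(-⅓ - 20) = 2 + 4*(-61/3) = 2 - 244/3 = -238/3 ≈ -79.333)
N² = (-238/3)² = 56644/9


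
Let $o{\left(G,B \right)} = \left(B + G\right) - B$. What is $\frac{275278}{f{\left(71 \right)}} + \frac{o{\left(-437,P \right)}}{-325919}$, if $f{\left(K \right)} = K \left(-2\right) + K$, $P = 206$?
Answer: $- \frac{89718299455}{23140249} \approx -3877.2$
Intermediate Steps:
$f{\left(K \right)} = - K$ ($f{\left(K \right)} = - 2 K + K = - K$)
$o{\left(G,B \right)} = G$
$\frac{275278}{f{\left(71 \right)}} + \frac{o{\left(-437,P \right)}}{-325919} = \frac{275278}{\left(-1\right) 71} - \frac{437}{-325919} = \frac{275278}{-71} - - \frac{437}{325919} = 275278 \left(- \frac{1}{71}\right) + \frac{437}{325919} = - \frac{275278}{71} + \frac{437}{325919} = - \frac{89718299455}{23140249}$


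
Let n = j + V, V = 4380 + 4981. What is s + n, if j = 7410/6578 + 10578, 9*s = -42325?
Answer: 34695443/2277 ≈ 15237.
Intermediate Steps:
s = -42325/9 (s = (⅑)*(-42325) = -42325/9 ≈ -4702.8)
V = 9361
j = 2676519/253 (j = 7410*(1/6578) + 10578 = 285/253 + 10578 = 2676519/253 ≈ 10579.)
n = 5044852/253 (n = 2676519/253 + 9361 = 5044852/253 ≈ 19940.)
s + n = -42325/9 + 5044852/253 = 34695443/2277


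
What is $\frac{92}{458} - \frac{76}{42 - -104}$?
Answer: $- \frac{5344}{16717} \approx -0.31967$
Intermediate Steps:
$\frac{92}{458} - \frac{76}{42 - -104} = 92 \cdot \frac{1}{458} - \frac{76}{42 + 104} = \frac{46}{229} - \frac{76}{146} = \frac{46}{229} - \frac{38}{73} = - \frac{5344}{16717}$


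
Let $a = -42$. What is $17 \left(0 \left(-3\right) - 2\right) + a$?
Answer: $-76$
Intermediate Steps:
$17 \left(0 \left(-3\right) - 2\right) + a = 17 \left(0 \left(-3\right) - 2\right) - 42 = 17 \left(0 - 2\right) - 42 = 17 \left(-2\right) - 42 = -34 - 42 = -76$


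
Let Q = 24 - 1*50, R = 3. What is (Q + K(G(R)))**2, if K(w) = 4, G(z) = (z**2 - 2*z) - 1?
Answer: 484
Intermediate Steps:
G(z) = -1 + z**2 - 2*z
Q = -26 (Q = 24 - 50 = -26)
(Q + K(G(R)))**2 = (-26 + 4)**2 = (-22)**2 = 484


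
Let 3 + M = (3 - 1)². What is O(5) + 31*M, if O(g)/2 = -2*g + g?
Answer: 21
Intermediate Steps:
O(g) = -2*g (O(g) = 2*(-2*g + g) = 2*(-g) = -2*g)
M = 1 (M = -3 + (3 - 1)² = -3 + 2² = -3 + 4 = 1)
O(5) + 31*M = -2*5 + 31*1 = -10 + 31 = 21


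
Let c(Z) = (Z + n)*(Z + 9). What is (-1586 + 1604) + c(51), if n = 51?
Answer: 6138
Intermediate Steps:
c(Z) = (9 + Z)*(51 + Z) (c(Z) = (Z + 51)*(Z + 9) = (51 + Z)*(9 + Z) = (9 + Z)*(51 + Z))
(-1586 + 1604) + c(51) = (-1586 + 1604) + (459 + 51**2 + 60*51) = 18 + (459 + 2601 + 3060) = 18 + 6120 = 6138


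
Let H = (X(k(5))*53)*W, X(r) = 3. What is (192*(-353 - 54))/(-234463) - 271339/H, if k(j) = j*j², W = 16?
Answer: -63420157621/596473872 ≈ -106.33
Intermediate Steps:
k(j) = j³
H = 2544 (H = (3*53)*16 = 159*16 = 2544)
(192*(-353 - 54))/(-234463) - 271339/H = (192*(-353 - 54))/(-234463) - 271339/2544 = (192*(-407))*(-1/234463) - 271339*1/2544 = -78144*(-1/234463) - 271339/2544 = 78144/234463 - 271339/2544 = -63420157621/596473872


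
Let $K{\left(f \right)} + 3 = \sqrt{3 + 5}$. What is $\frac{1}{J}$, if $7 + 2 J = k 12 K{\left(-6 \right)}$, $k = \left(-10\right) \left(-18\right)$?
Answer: $- \frac{12974}{4756369} - \frac{8640 \sqrt{2}}{4756369} \approx -0.0052966$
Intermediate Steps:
$k = 180$
$K{\left(f \right)} = -3 + 2 \sqrt{2}$ ($K{\left(f \right)} = -3 + \sqrt{3 + 5} = -3 + \sqrt{8} = -3 + 2 \sqrt{2}$)
$J = - \frac{6487}{2} + 2160 \sqrt{2}$ ($J = - \frac{7}{2} + \frac{180 \cdot 12 \left(-3 + 2 \sqrt{2}\right)}{2} = - \frac{7}{2} + \frac{2160 \left(-3 + 2 \sqrt{2}\right)}{2} = - \frac{7}{2} + \frac{-6480 + 4320 \sqrt{2}}{2} = - \frac{7}{2} - \left(3240 - 2160 \sqrt{2}\right) = - \frac{6487}{2} + 2160 \sqrt{2} \approx -188.8$)
$\frac{1}{J} = \frac{1}{- \frac{6487}{2} + 2160 \sqrt{2}}$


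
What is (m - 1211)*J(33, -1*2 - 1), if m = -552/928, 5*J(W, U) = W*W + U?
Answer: -15263187/58 ≈ -2.6316e+5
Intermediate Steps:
J(W, U) = U/5 + W**2/5 (J(W, U) = (W*W + U)/5 = (W**2 + U)/5 = (U + W**2)/5 = U/5 + W**2/5)
m = -69/116 (m = -552*1/928 = -69/116 ≈ -0.59483)
(m - 1211)*J(33, -1*2 - 1) = (-69/116 - 1211)*((-1*2 - 1)/5 + (1/5)*33**2) = -140545*((-2 - 1)/5 + (1/5)*1089)/116 = -140545*((1/5)*(-3) + 1089/5)/116 = -140545*(-3/5 + 1089/5)/116 = -140545/116*1086/5 = -15263187/58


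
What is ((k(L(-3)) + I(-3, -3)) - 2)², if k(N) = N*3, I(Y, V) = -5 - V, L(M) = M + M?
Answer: 484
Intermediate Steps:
L(M) = 2*M
k(N) = 3*N
((k(L(-3)) + I(-3, -3)) - 2)² = ((3*(2*(-3)) + (-5 - 1*(-3))) - 2)² = ((3*(-6) + (-5 + 3)) - 2)² = ((-18 - 2) - 2)² = (-20 - 2)² = (-22)² = 484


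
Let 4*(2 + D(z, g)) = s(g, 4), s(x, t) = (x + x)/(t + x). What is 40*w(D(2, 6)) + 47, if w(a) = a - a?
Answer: 47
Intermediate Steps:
s(x, t) = 2*x/(t + x) (s(x, t) = (2*x)/(t + x) = 2*x/(t + x))
D(z, g) = -2 + g/(2*(4 + g)) (D(z, g) = -2 + (2*g/(4 + g))/4 = -2 + g/(2*(4 + g)))
w(a) = 0
40*w(D(2, 6)) + 47 = 40*0 + 47 = 0 + 47 = 47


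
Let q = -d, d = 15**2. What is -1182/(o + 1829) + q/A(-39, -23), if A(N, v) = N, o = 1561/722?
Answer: 88063173/17187287 ≈ 5.1237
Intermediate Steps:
o = 1561/722 (o = 1561*(1/722) = 1561/722 ≈ 2.1620)
d = 225
q = -225 (q = -1*225 = -225)
-1182/(o + 1829) + q/A(-39, -23) = -1182/(1561/722 + 1829) - 225/(-39) = -1182/1322099/722 - 225*(-1/39) = -1182*722/1322099 + 75/13 = -853404/1322099 + 75/13 = 88063173/17187287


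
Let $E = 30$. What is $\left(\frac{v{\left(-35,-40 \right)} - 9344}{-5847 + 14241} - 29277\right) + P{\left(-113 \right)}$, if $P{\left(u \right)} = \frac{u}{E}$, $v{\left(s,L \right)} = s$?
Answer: $- \frac{614480336}{20985} \approx -29282.0$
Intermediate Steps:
$P{\left(u \right)} = \frac{u}{30}$
$\left(\frac{v{\left(-35,-40 \right)} - 9344}{-5847 + 14241} - 29277\right) + P{\left(-113 \right)} = \left(\frac{-35 - 9344}{-5847 + 14241} - 29277\right) + \frac{1}{30} \left(-113\right) = \left(- \frac{9379}{8394} - 29277\right) - \frac{113}{30} = - \frac{245760517}{8394} - \frac{113}{30} = - \frac{614480336}{20985}$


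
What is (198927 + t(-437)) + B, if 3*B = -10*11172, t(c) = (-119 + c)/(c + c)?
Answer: 70657497/437 ≈ 1.6169e+5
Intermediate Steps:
t(c) = (-119 + c)/(2*c) (t(c) = (-119 + c)/((2*c)) = (-119 + c)*(1/(2*c)) = (-119 + c)/(2*c))
B = -37240 (B = (-10*11172)/3 = (1/3)*(-111720) = -37240)
(198927 + t(-437)) + B = (198927 + (1/2)*(-119 - 437)/(-437)) - 37240 = (198927 + (1/2)*(-1/437)*(-556)) - 37240 = (198927 + 278/437) - 37240 = 86931377/437 - 37240 = 70657497/437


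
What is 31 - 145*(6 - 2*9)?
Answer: 1771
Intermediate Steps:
31 - 145*(6 - 2*9) = 31 - 145*(6 - 18) = 31 - 145*(-12) = 31 + 1740 = 1771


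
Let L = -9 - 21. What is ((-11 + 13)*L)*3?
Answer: -180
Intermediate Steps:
L = -30
((-11 + 13)*L)*3 = ((-11 + 13)*(-30))*3 = (2*(-30))*3 = -60*3 = -180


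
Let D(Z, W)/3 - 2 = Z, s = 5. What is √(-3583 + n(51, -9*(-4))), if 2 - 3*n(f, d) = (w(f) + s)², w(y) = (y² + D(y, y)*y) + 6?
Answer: 2*I*√86212941/3 ≈ 6190.1*I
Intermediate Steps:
D(Z, W) = 6 + 3*Z
w(y) = 6 + y² + y*(6 + 3*y) (w(y) = (y² + (6 + 3*y)*y) + 6 = (y² + y*(6 + 3*y)) + 6 = 6 + y² + y*(6 + 3*y))
n(f, d) = ⅔ - (11 + 4*f² + 6*f)²/3 (n(f, d) = ⅔ - ((6 + 4*f² + 6*f) + 5)²/3 = ⅔ - (11 + 4*f² + 6*f)²/3)
√(-3583 + n(51, -9*(-4))) = √(-3583 + (⅔ - (11 + 51² + 3*51*(2 + 51))²/3)) = √(-3583 + (⅔ - (11 + 2601 + 3*51*53)²/3)) = √(-3583 + (⅔ - (11 + 2601 + 8109)²/3)) = √(-3583 + (⅔ - ⅓*10721²)) = √(-3583 + (⅔ - ⅓*114939841)) = √(-3583 + (⅔ - 114939841/3)) = √(-3583 - 114939839/3) = √(-114950588/3) = 2*I*√86212941/3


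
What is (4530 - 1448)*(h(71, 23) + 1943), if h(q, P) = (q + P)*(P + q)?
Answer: 33220878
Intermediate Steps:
h(q, P) = (P + q)**2 (h(q, P) = (P + q)*(P + q) = (P + q)**2)
(4530 - 1448)*(h(71, 23) + 1943) = (4530 - 1448)*((23 + 71)**2 + 1943) = 3082*(94**2 + 1943) = 3082*(8836 + 1943) = 3082*10779 = 33220878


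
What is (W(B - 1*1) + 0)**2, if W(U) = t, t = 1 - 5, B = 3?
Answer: 16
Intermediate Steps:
t = -4
W(U) = -4
(W(B - 1*1) + 0)**2 = (-4 + 0)**2 = (-4)**2 = 16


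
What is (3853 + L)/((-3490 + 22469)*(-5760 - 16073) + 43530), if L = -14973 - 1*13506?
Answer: 24626/414324977 ≈ 5.9436e-5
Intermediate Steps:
L = -28479 (L = -14973 - 13506 = -28479)
(3853 + L)/((-3490 + 22469)*(-5760 - 16073) + 43530) = (3853 - 28479)/((-3490 + 22469)*(-5760 - 16073) + 43530) = -24626/(18979*(-21833) + 43530) = -24626/(-414368507 + 43530) = -24626/(-414324977) = -24626*(-1/414324977) = 24626/414324977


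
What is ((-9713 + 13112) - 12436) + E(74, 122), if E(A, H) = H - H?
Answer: -9037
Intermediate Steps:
E(A, H) = 0
((-9713 + 13112) - 12436) + E(74, 122) = ((-9713 + 13112) - 12436) + 0 = (3399 - 12436) + 0 = -9037 + 0 = -9037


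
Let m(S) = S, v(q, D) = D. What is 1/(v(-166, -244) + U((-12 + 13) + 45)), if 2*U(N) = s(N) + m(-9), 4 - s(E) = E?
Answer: -2/539 ≈ -0.0037106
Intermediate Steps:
s(E) = 4 - E
U(N) = -5/2 - N/2 (U(N) = ((4 - N) - 9)/2 = (-5 - N)/2 = -5/2 - N/2)
1/(v(-166, -244) + U((-12 + 13) + 45)) = 1/(-244 + (-5/2 - ((-12 + 13) + 45)/2)) = 1/(-244 + (-5/2 - (1 + 45)/2)) = 1/(-244 + (-5/2 - 1/2*46)) = 1/(-244 + (-5/2 - 23)) = 1/(-244 - 51/2) = 1/(-539/2) = -2/539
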